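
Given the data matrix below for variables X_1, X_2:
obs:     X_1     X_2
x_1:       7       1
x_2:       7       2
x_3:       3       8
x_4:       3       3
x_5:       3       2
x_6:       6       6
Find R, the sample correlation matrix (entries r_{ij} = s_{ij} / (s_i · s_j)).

Step 1 — column means:
  mean(X_1) = (7 + 7 + 3 + 3 + 3 + 6) / 6 = 29/6 = 4.8333
  mean(X_2) = (1 + 2 + 8 + 3 + 2 + 6) / 6 = 22/6 = 3.6667

Step 2 — sample variances and covariances s[i,j] = (1/(n-1)) · Σ_k (x_{k,i} - mean_i) · (x_{k,j} - mean_j), with n-1 = 5:
  s[X_1,X_1] = ((2.1667)·(2.1667) + (2.1667)·(2.1667) + (-1.8333)·(-1.8333) + (-1.8333)·(-1.8333) + (-1.8333)·(-1.8333) + (1.1667)·(1.1667)) / 5 = 20.8333/5 = 4.1667
  s[X_1,X_2] = ((2.1667)·(-2.6667) + (2.1667)·(-1.6667) + (-1.8333)·(4.3333) + (-1.8333)·(-0.6667) + (-1.8333)·(-1.6667) + (1.1667)·(2.3333)) / 5 = -10.3333/5 = -2.0667
  s[X_2,X_2] = ((-2.6667)·(-2.6667) + (-1.6667)·(-1.6667) + (4.3333)·(4.3333) + (-0.6667)·(-0.6667) + (-1.6667)·(-1.6667) + (2.3333)·(2.3333)) / 5 = 37.3333/5 = 7.4667
  Sample standard deviations s_i = √(s[i,i]):
  s(X_1) = √(4.1667) = 2.0412
  s(X_2) = √(7.4667) = 2.7325

Step 3 — r_{ij} = s_{ij} / (s_i · s_j):
  r[X_1,X_1] = 1 (diagonal).
  r[X_1,X_2] = -2.0667 / (2.0412 · 2.7325) = -2.0667 / 5.5777 = -0.3705
  r[X_2,X_2] = 1 (diagonal).

R is symmetric with unit diagonal. Assembling:

R = [[1, -0.3705],
 [-0.3705, 1]]


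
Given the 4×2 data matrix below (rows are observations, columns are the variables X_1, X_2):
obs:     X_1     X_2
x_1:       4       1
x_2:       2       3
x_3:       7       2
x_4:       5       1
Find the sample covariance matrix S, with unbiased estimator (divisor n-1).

Step 1 — column means:
  mean(X_1) = (4 + 2 + 7 + 5) / 4 = 18/4 = 4.5
  mean(X_2) = (1 + 3 + 2 + 1) / 4 = 7/4 = 1.75

Step 2 — sample covariance S[i,j] = (1/(n-1)) · Σ_k (x_{k,i} - mean_i) · (x_{k,j} - mean_j), with n-1 = 3.
  S[X_1,X_1] = ((-0.5)·(-0.5) + (-2.5)·(-2.5) + (2.5)·(2.5) + (0.5)·(0.5)) / 3 = 13/3 = 4.3333
  S[X_1,X_2] = ((-0.5)·(-0.75) + (-2.5)·(1.25) + (2.5)·(0.25) + (0.5)·(-0.75)) / 3 = -2.5/3 = -0.8333
  S[X_2,X_2] = ((-0.75)·(-0.75) + (1.25)·(1.25) + (0.25)·(0.25) + (-0.75)·(-0.75)) / 3 = 2.75/3 = 0.9167

S is symmetric (S[j,i] = S[i,j]). Assembling:

S = [[4.3333, -0.8333],
 [-0.8333, 0.9167]]


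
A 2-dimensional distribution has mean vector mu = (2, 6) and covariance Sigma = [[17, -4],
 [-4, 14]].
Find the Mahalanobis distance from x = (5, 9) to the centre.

Step 1 — centre the observation: (x - mu) = (3, 3).

Step 2 — invert Sigma. det(Sigma) = 17·14 - (-4)² = 222.
  Sigma^{-1} = (1/det) · [[d, -b], [-b, a]] = [[0.0631, 0.018],
 [0.018, 0.0766]].

Step 3 — form the quadratic (x - mu)^T · Sigma^{-1} · (x - mu):
  Sigma^{-1} · (x - mu) = (0.2432, 0.2838).
  (x - mu)^T · [Sigma^{-1} · (x - mu)] = (3)·(0.2432) + (3)·(0.2838) = 1.5811.

Step 4 — take square root: d = √(1.5811) ≈ 1.2574.

d(x, mu) = √(1.5811) ≈ 1.2574


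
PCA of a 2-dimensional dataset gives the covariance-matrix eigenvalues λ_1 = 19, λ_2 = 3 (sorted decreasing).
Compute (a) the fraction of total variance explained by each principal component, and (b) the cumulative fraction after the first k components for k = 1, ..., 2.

Step 1 — total variance = trace(Sigma) = Σ λ_i = 19 + 3 = 22.

Step 2 — fraction explained by component i = λ_i / Σ λ:
  PC1: 19/22 = 0.8636
  PC2: 3/22 = 0.1364

Step 3 — cumulative fraction after k components = (λ_1 + ... + λ_k) / Σ λ:
  k = 1: 19/22 = 0.8636
  k = 2: (19 + 3)/22 = 22/22 = 1

Summary (fraction, with percent):

explained: PC1 0.8636 (86.36%), PC2 0.1364 (13.64%);  cumulative: 0.8636, 1


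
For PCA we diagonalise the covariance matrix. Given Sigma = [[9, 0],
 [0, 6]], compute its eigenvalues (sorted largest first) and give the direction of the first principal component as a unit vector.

Step 1 — characteristic polynomial of 2×2 Sigma:
  det(Sigma - λI) = λ² - trace · λ + det = 0.
  trace = 9 + 6 = 15, det = 9·6 - (0)² = 54.
Step 2 — discriminant:
  Δ = trace² - 4·det = 225 - 216 = 9.
Step 3 — eigenvalues:
  λ = (trace ± √Δ)/2 = (15 ± 3)/2,
  λ_1 = 9,  λ_2 = 6.

Step 4 — unit eigenvector for λ_1: Sigma is diagonal, so its eigenvectors are the coordinate axes. λ_1 = 9 is the diagonal entry on the first coordinate axis, hence
  v_1 = (1, 0) (||v_1|| = 1).

λ_1 = 9,  λ_2 = 6;  v_1 ≈ (1, 0)


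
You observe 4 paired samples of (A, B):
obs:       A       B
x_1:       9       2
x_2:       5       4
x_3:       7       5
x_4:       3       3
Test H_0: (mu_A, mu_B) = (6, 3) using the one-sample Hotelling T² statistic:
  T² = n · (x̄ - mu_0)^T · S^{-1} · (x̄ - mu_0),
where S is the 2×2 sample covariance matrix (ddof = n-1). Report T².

Step 1 — sample mean vector:
  mean(A) = (9 + 5 + 7 + 3) / 4 = 24/4 = 6
  mean(B) = (2 + 4 + 5 + 3) / 4 = 14/4 = 3.5
  x̄ = (6, 3.5),  deviation x̄ - mu_0 = (6, 3.5) - (6, 3) = (0, 0.5).

Step 2 — sample covariance matrix, S[i,j] = (1/(n-1)) · Σ_k (x_{k,i} - mean_i) · (x_{k,j} - mean_j), divisor n-1 = 3:
  S[A,A] = ((3)·(3) + (-1)·(-1) + (1)·(1) + (-3)·(-3)) / 3 = 20/3 = 6.6667
  S[A,B] = ((3)·(-1.5) + (-1)·(0.5) + (1)·(1.5) + (-3)·(-0.5)) / 3 = -2/3 = -0.6667
  S[B,B] = ((-1.5)·(-1.5) + (0.5)·(0.5) + (1.5)·(1.5) + (-0.5)·(-0.5)) / 3 = 5/3 = 1.6667
  S = [[6.6667, -0.6667],
 [-0.6667, 1.6667]].

Step 3 — invert S. det(S) = 6.6667·1.6667 - (-0.6667)² = 10.6667.
  S^{-1} = (1/det) · [[d, -b], [-b, a]] = [[0.1563, 0.0625],
 [0.0625, 0.625]].

Step 4 — quadratic form (x̄ - mu_0)^T · S^{-1} · (x̄ - mu_0):
  S^{-1} · (x̄ - mu_0) = (0.0312, 0.3125),
  (x̄ - mu_0)^T · [...] = (0)·(0.0312) + (0.5)·(0.3125) = 0.1562.

Step 5 — scale by n: T² = 4 · 0.1562 = 0.625.

T² ≈ 0.625


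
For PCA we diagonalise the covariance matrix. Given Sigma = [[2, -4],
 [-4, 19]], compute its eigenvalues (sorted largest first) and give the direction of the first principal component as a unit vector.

Step 1 — characteristic polynomial of 2×2 Sigma:
  det(Sigma - λI) = λ² - trace · λ + det = 0.
  trace = 2 + 19 = 21, det = 2·19 - (-4)² = 22.
Step 2 — discriminant:
  Δ = trace² - 4·det = 441 - 88 = 353.
Step 3 — eigenvalues:
  λ = (trace ± √Δ)/2 = (21 ± 18.7883)/2,
  λ_1 = 19.8941,  λ_2 = 1.1059.

Step 4 — unit eigenvector for λ_1: solve (Sigma - λ_1 I)v = 0. First row:
  (2 - 19.8941)·v_x + (-4)·v_y = 0, i.e. (-17.8941)·v_x + (-4)·v_y = 0,
  so v ∝ (b, λ_1 - a) = (-4, 17.8941); multiply by -1 so the first entry is positive: u = (4, -17.8941).
  ||u|| = √((4)² + (-17.8941)²) = √(336.2005) ≈ 18.3358,
  v_1 = u/||u|| ≈ (0.2182, -0.9759) (||v_1|| = 1).

λ_1 = 19.8941,  λ_2 = 1.1059;  v_1 ≈ (0.2182, -0.9759)


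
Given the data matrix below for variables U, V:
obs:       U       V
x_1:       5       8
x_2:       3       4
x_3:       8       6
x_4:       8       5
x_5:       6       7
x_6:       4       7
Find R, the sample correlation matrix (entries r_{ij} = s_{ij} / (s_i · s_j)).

Step 1 — column means:
  mean(U) = (5 + 3 + 8 + 8 + 6 + 4) / 6 = 34/6 = 5.6667
  mean(V) = (8 + 4 + 6 + 5 + 7 + 7) / 6 = 37/6 = 6.1667

Step 2 — sample variances and covariances s[i,j] = (1/(n-1)) · Σ_k (x_{k,i} - mean_i) · (x_{k,j} - mean_j), with n-1 = 5:
  s[U,U] = ((-0.6667)·(-0.6667) + (-2.6667)·(-2.6667) + (2.3333)·(2.3333) + (2.3333)·(2.3333) + (0.3333)·(0.3333) + (-1.6667)·(-1.6667)) / 5 = 21.3333/5 = 4.2667
  s[U,V] = ((-0.6667)·(1.8333) + (-2.6667)·(-2.1667) + (2.3333)·(-0.1667) + (2.3333)·(-1.1667) + (0.3333)·(0.8333) + (-1.6667)·(0.8333)) / 5 = 0.3333/5 = 0.0667
  s[V,V] = ((1.8333)·(1.8333) + (-2.1667)·(-2.1667) + (-0.1667)·(-0.1667) + (-1.1667)·(-1.1667) + (0.8333)·(0.8333) + (0.8333)·(0.8333)) / 5 = 10.8333/5 = 2.1667
  Sample standard deviations s_i = √(s[i,i]):
  s(U) = √(4.2667) = 2.0656
  s(V) = √(2.1667) = 1.472

Step 3 — r_{ij} = s_{ij} / (s_i · s_j):
  r[U,U] = 1 (diagonal).
  r[U,V] = 0.0667 / (2.0656 · 1.472) = 0.0667 / 3.0405 = 0.0219
  r[V,V] = 1 (diagonal).

R is symmetric with unit diagonal. Assembling:

R = [[1, 0.0219],
 [0.0219, 1]]


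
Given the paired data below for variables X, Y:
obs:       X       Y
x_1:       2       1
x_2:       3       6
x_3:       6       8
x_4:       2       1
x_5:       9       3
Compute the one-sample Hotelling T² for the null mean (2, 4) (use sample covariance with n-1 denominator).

Step 1 — sample mean vector:
  mean(X) = (2 + 3 + 6 + 2 + 9) / 5 = 22/5 = 4.4
  mean(Y) = (1 + 6 + 8 + 1 + 3) / 5 = 19/5 = 3.8
  x̄ = (4.4, 3.8),  deviation x̄ - mu_0 = (4.4, 3.8) - (2, 4) = (2.4, -0.2).

Step 2 — sample covariance matrix, S[i,j] = (1/(n-1)) · Σ_k (x_{k,i} - mean_i) · (x_{k,j} - mean_j), divisor n-1 = 4:
  S[X,X] = ((-2.4)·(-2.4) + (-1.4)·(-1.4) + (1.6)·(1.6) + (-2.4)·(-2.4) + (4.6)·(4.6)) / 4 = 37.2/4 = 9.3
  S[X,Y] = ((-2.4)·(-2.8) + (-1.4)·(2.2) + (1.6)·(4.2) + (-2.4)·(-2.8) + (4.6)·(-0.8)) / 4 = 13.4/4 = 3.35
  S[Y,Y] = ((-2.8)·(-2.8) + (2.2)·(2.2) + (4.2)·(4.2) + (-2.8)·(-2.8) + (-0.8)·(-0.8)) / 4 = 38.8/4 = 9.7
  S = [[9.3, 3.35],
 [3.35, 9.7]].

Step 3 — invert S. det(S) = 9.3·9.7 - (3.35)² = 78.9875.
  S^{-1} = (1/det) · [[d, -b], [-b, a]] = [[0.1228, -0.0424],
 [-0.0424, 0.1177]].

Step 4 — quadratic form (x̄ - mu_0)^T · S^{-1} · (x̄ - mu_0):
  S^{-1} · (x̄ - mu_0) = (0.3032, -0.1253),
  (x̄ - mu_0)^T · [...] = (2.4)·(0.3032) + (-0.2)·(-0.1253) = 0.7528.

Step 5 — scale by n: T² = 5 · 0.7528 = 3.7639.

T² ≈ 3.7639


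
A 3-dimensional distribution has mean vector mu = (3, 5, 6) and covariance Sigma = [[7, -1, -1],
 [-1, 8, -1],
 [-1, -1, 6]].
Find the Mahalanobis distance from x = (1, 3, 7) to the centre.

Step 1 — centre the observation: (x - mu) = (-2, -2, 1).

Step 2 — invert Sigma (cofactor / det for 3×3, or solve directly):
  Sigma^{-1} = [[0.1502, 0.0224, 0.0288],
 [0.0224, 0.131, 0.0256],
 [0.0288, 0.0256, 0.1757]].

Step 3 — form the quadratic (x - mu)^T · Sigma^{-1} · (x - mu):
  Sigma^{-1} · (x - mu) = (-0.3163, -0.2812, 0.0671).
  (x - mu)^T · [Sigma^{-1} · (x - mu)] = (-2)·(-0.3163) + (-2)·(-0.2812) + (1)·(0.0671) = 1.262.

Step 4 — take square root: d = √(1.262) ≈ 1.1234.

d(x, mu) = √(1.262) ≈ 1.1234


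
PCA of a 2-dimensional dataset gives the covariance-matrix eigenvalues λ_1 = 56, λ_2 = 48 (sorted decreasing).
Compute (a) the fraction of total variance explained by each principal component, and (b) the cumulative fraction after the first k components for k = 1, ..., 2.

Step 1 — total variance = trace(Sigma) = Σ λ_i = 56 + 48 = 104.

Step 2 — fraction explained by component i = λ_i / Σ λ:
  PC1: 56/104 = 0.5385
  PC2: 48/104 = 0.4615

Step 3 — cumulative fraction after k components = (λ_1 + ... + λ_k) / Σ λ:
  k = 1: 56/104 = 0.5385
  k = 2: (56 + 48)/104 = 104/104 = 1

Summary (fraction, with percent):

explained: PC1 0.5385 (53.85%), PC2 0.4615 (46.15%);  cumulative: 0.5385, 1


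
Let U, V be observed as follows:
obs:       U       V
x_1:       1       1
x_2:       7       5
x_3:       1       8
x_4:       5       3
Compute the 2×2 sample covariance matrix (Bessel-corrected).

Step 1 — column means:
  mean(U) = (1 + 7 + 1 + 5) / 4 = 14/4 = 3.5
  mean(V) = (1 + 5 + 8 + 3) / 4 = 17/4 = 4.25

Step 2 — sample covariance S[i,j] = (1/(n-1)) · Σ_k (x_{k,i} - mean_i) · (x_{k,j} - mean_j), with n-1 = 3.
  S[U,U] = ((-2.5)·(-2.5) + (3.5)·(3.5) + (-2.5)·(-2.5) + (1.5)·(1.5)) / 3 = 27/3 = 9
  S[U,V] = ((-2.5)·(-3.25) + (3.5)·(0.75) + (-2.5)·(3.75) + (1.5)·(-1.25)) / 3 = -0.5/3 = -0.1667
  S[V,V] = ((-3.25)·(-3.25) + (0.75)·(0.75) + (3.75)·(3.75) + (-1.25)·(-1.25)) / 3 = 26.75/3 = 8.9167

S is symmetric (S[j,i] = S[i,j]). Assembling:

S = [[9, -0.1667],
 [-0.1667, 8.9167]]


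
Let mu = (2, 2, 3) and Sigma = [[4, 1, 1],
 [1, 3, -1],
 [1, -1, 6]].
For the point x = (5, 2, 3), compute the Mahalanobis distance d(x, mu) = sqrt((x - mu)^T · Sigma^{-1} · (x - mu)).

Step 1 — centre the observation: (x - mu) = (3, 0, 0).

Step 2 — invert Sigma (cofactor / det for 3×3, or solve directly):
  Sigma^{-1} = [[0.2982, -0.1228, -0.0702],
 [-0.1228, 0.4035, 0.0877],
 [-0.0702, 0.0877, 0.193]].

Step 3 — form the quadratic (x - mu)^T · Sigma^{-1} · (x - mu):
  Sigma^{-1} · (x - mu) = (0.8947, -0.3684, -0.2105).
  (x - mu)^T · [Sigma^{-1} · (x - mu)] = (3)·(0.8947) + (0)·(-0.3684) + (0)·(-0.2105) = 2.6842.

Step 4 — take square root: d = √(2.6842) ≈ 1.6384.

d(x, mu) = √(2.6842) ≈ 1.6384


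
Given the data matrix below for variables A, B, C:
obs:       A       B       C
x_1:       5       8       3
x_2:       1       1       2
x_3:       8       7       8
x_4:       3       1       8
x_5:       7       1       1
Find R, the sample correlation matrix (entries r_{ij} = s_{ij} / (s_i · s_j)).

Step 1 — column means:
  mean(A) = (5 + 1 + 8 + 3 + 7) / 5 = 24/5 = 4.8
  mean(B) = (8 + 1 + 7 + 1 + 1) / 5 = 18/5 = 3.6
  mean(C) = (3 + 2 + 8 + 8 + 1) / 5 = 22/5 = 4.4

Step 2 — sample variances and covariances s[i,j] = (1/(n-1)) · Σ_k (x_{k,i} - mean_i) · (x_{k,j} - mean_j), with n-1 = 4:
  s[A,A] = ((0.2)·(0.2) + (-3.8)·(-3.8) + (3.2)·(3.2) + (-1.8)·(-1.8) + (2.2)·(2.2)) / 4 = 32.8/4 = 8.2
  s[A,B] = ((0.2)·(4.4) + (-3.8)·(-2.6) + (3.2)·(3.4) + (-1.8)·(-2.6) + (2.2)·(-2.6)) / 4 = 20.6/4 = 5.15
  s[A,C] = ((0.2)·(-1.4) + (-3.8)·(-2.4) + (3.2)·(3.6) + (-1.8)·(3.6) + (2.2)·(-3.4)) / 4 = 6.4/4 = 1.6
  s[B,B] = ((4.4)·(4.4) + (-2.6)·(-2.6) + (3.4)·(3.4) + (-2.6)·(-2.6) + (-2.6)·(-2.6)) / 4 = 51.2/4 = 12.8
  s[B,C] = ((4.4)·(-1.4) + (-2.6)·(-2.4) + (3.4)·(3.6) + (-2.6)·(3.6) + (-2.6)·(-3.4)) / 4 = 11.8/4 = 2.95
  s[C,C] = ((-1.4)·(-1.4) + (-2.4)·(-2.4) + (3.6)·(3.6) + (3.6)·(3.6) + (-3.4)·(-3.4)) / 4 = 45.2/4 = 11.3
  Sample standard deviations s_i = √(s[i,i]):
  s(A) = √(8.2) = 2.8636
  s(B) = √(12.8) = 3.5777
  s(C) = √(11.3) = 3.3615

Step 3 — r_{ij} = s_{ij} / (s_i · s_j):
  r[A,A] = 1 (diagonal).
  r[A,B] = 5.15 / (2.8636 · 3.5777) = 5.15 / 10.245 = 0.5027
  r[A,C] = 1.6 / (2.8636 · 3.3615) = 1.6 / 9.626 = 0.1662
  r[B,B] = 1 (diagonal).
  r[B,C] = 2.95 / (3.5777 · 3.3615) = 2.95 / 12.0266 = 0.2453
  r[C,C] = 1 (diagonal).

R is symmetric with unit diagonal. Assembling:

R = [[1, 0.5027, 0.1662],
 [0.5027, 1, 0.2453],
 [0.1662, 0.2453, 1]]


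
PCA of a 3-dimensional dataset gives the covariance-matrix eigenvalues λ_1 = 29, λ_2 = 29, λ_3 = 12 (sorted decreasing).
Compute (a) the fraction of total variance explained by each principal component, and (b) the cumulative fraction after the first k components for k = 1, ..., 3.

Step 1 — total variance = trace(Sigma) = Σ λ_i = 29 + 29 + 12 = 70.

Step 2 — fraction explained by component i = λ_i / Σ λ:
  PC1: 29/70 = 0.4143
  PC2: 29/70 = 0.4143
  PC3: 12/70 = 0.1714

Step 3 — cumulative fraction after k components = (λ_1 + ... + λ_k) / Σ λ:
  k = 1: 29/70 = 0.4143
  k = 2: (29 + 29)/70 = 58/70 = 0.8286
  k = 3: (29 + 29 + 12)/70 = 70/70 = 1

Summary (fraction, with percent):

explained: PC1 0.4143 (41.43%), PC2 0.4143 (41.43%), PC3 0.1714 (17.14%);  cumulative: 0.4143, 0.8286, 1


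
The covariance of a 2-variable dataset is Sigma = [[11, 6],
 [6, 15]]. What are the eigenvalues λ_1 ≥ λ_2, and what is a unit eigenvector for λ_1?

Step 1 — characteristic polynomial of 2×2 Sigma:
  det(Sigma - λI) = λ² - trace · λ + det = 0.
  trace = 11 + 15 = 26, det = 11·15 - (6)² = 129.
Step 2 — discriminant:
  Δ = trace² - 4·det = 676 - 516 = 160.
Step 3 — eigenvalues:
  λ = (trace ± √Δ)/2 = (26 ± 12.6491)/2,
  λ_1 = 19.3246,  λ_2 = 6.6754.

Step 4 — unit eigenvector for λ_1: solve (Sigma - λ_1 I)v = 0. First row:
  (11 - 19.3246)·v_x + (6)·v_y = 0, i.e. (-8.3246)·v_x + (6)·v_y = 0,
  so v ∝ (b, λ_1 - a) = (6, 8.3246) = u.
  ||u|| = √((6)² + (8.3246)²) = √(105.2982) ≈ 10.2615,
  v_1 = u/||u|| ≈ (0.5847, 0.8112) (||v_1|| = 1).

λ_1 = 19.3246,  λ_2 = 6.6754;  v_1 ≈ (0.5847, 0.8112)


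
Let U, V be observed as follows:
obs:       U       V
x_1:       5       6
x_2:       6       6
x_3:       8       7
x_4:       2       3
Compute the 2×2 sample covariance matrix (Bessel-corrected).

Step 1 — column means:
  mean(U) = (5 + 6 + 8 + 2) / 4 = 21/4 = 5.25
  mean(V) = (6 + 6 + 7 + 3) / 4 = 22/4 = 5.5

Step 2 — sample covariance S[i,j] = (1/(n-1)) · Σ_k (x_{k,i} - mean_i) · (x_{k,j} - mean_j), with n-1 = 3.
  S[U,U] = ((-0.25)·(-0.25) + (0.75)·(0.75) + (2.75)·(2.75) + (-3.25)·(-3.25)) / 3 = 18.75/3 = 6.25
  S[U,V] = ((-0.25)·(0.5) + (0.75)·(0.5) + (2.75)·(1.5) + (-3.25)·(-2.5)) / 3 = 12.5/3 = 4.1667
  S[V,V] = ((0.5)·(0.5) + (0.5)·(0.5) + (1.5)·(1.5) + (-2.5)·(-2.5)) / 3 = 9/3 = 3

S is symmetric (S[j,i] = S[i,j]). Assembling:

S = [[6.25, 4.1667],
 [4.1667, 3]]


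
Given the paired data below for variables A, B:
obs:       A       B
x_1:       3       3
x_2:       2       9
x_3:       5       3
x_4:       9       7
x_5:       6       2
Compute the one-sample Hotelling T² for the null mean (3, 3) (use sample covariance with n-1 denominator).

Step 1 — sample mean vector:
  mean(A) = (3 + 2 + 5 + 9 + 6) / 5 = 25/5 = 5
  mean(B) = (3 + 9 + 3 + 7 + 2) / 5 = 24/5 = 4.8
  x̄ = (5, 4.8),  deviation x̄ - mu_0 = (5, 4.8) - (3, 3) = (2, 1.8).

Step 2 — sample covariance matrix, S[i,j] = (1/(n-1)) · Σ_k (x_{k,i} - mean_i) · (x_{k,j} - mean_j), divisor n-1 = 4:
  S[A,A] = ((-2)·(-2) + (-3)·(-3) + (0)·(0) + (4)·(4) + (1)·(1)) / 4 = 30/4 = 7.5
  S[A,B] = ((-2)·(-1.8) + (-3)·(4.2) + (0)·(-1.8) + (4)·(2.2) + (1)·(-2.8)) / 4 = -3/4 = -0.75
  S[B,B] = ((-1.8)·(-1.8) + (4.2)·(4.2) + (-1.8)·(-1.8) + (2.2)·(2.2) + (-2.8)·(-2.8)) / 4 = 36.8/4 = 9.2
  S = [[7.5, -0.75],
 [-0.75, 9.2]].

Step 3 — invert S. det(S) = 7.5·9.2 - (-0.75)² = 68.4375.
  S^{-1} = (1/det) · [[d, -b], [-b, a]] = [[0.1344, 0.011],
 [0.011, 0.1096]].

Step 4 — quadratic form (x̄ - mu_0)^T · S^{-1} · (x̄ - mu_0):
  S^{-1} · (x̄ - mu_0) = (0.2886, 0.2192),
  (x̄ - mu_0)^T · [...] = (2)·(0.2886) + (1.8)·(0.2192) = 0.9717.

Step 5 — scale by n: T² = 5 · 0.9717 = 4.8584.

T² ≈ 4.8584


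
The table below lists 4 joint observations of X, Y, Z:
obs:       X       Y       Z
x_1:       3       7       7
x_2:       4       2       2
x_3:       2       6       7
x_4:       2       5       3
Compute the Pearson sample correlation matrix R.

Step 1 — column means:
  mean(X) = (3 + 4 + 2 + 2) / 4 = 11/4 = 2.75
  mean(Y) = (7 + 2 + 6 + 5) / 4 = 20/4 = 5
  mean(Z) = (7 + 2 + 7 + 3) / 4 = 19/4 = 4.75

Step 2 — sample variances and covariances s[i,j] = (1/(n-1)) · Σ_k (x_{k,i} - mean_i) · (x_{k,j} - mean_j), with n-1 = 3:
  s[X,X] = ((0.25)·(0.25) + (1.25)·(1.25) + (-0.75)·(-0.75) + (-0.75)·(-0.75)) / 3 = 2.75/3 = 0.9167
  s[X,Y] = ((0.25)·(2) + (1.25)·(-3) + (-0.75)·(1) + (-0.75)·(0)) / 3 = -4/3 = -1.3333
  s[X,Z] = ((0.25)·(2.25) + (1.25)·(-2.75) + (-0.75)·(2.25) + (-0.75)·(-1.75)) / 3 = -3.25/3 = -1.0833
  s[Y,Y] = ((2)·(2) + (-3)·(-3) + (1)·(1) + (0)·(0)) / 3 = 14/3 = 4.6667
  s[Y,Z] = ((2)·(2.25) + (-3)·(-2.75) + (1)·(2.25) + (0)·(-1.75)) / 3 = 15/3 = 5
  s[Z,Z] = ((2.25)·(2.25) + (-2.75)·(-2.75) + (2.25)·(2.25) + (-1.75)·(-1.75)) / 3 = 20.75/3 = 6.9167
  Sample standard deviations s_i = √(s[i,i]):
  s(X) = √(0.9167) = 0.9574
  s(Y) = √(4.6667) = 2.1602
  s(Z) = √(6.9167) = 2.63

Step 3 — r_{ij} = s_{ij} / (s_i · s_j):
  r[X,X] = 1 (diagonal).
  r[X,Y] = -1.3333 / (0.9574 · 2.1602) = -1.3333 / 2.0683 = -0.6447
  r[X,Z] = -1.0833 / (0.9574 · 2.63) = -1.0833 / 2.518 = -0.4302
  r[Y,Y] = 1 (diagonal).
  r[Y,Z] = 5 / (2.1602 · 2.63) = 5 / 5.6814 = 0.8801
  r[Z,Z] = 1 (diagonal).

R is symmetric with unit diagonal. Assembling:

R = [[1, -0.6447, -0.4302],
 [-0.6447, 1, 0.8801],
 [-0.4302, 0.8801, 1]]


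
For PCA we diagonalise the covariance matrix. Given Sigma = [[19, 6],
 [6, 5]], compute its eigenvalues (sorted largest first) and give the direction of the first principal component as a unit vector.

Step 1 — characteristic polynomial of 2×2 Sigma:
  det(Sigma - λI) = λ² - trace · λ + det = 0.
  trace = 19 + 5 = 24, det = 19·5 - (6)² = 59.
Step 2 — discriminant:
  Δ = trace² - 4·det = 576 - 236 = 340.
Step 3 — eigenvalues:
  λ = (trace ± √Δ)/2 = (24 ± 18.4391)/2,
  λ_1 = 21.2195,  λ_2 = 2.7805.

Step 4 — unit eigenvector for λ_1: solve (Sigma - λ_1 I)v = 0. First row:
  (19 - 21.2195)·v_x + (6)·v_y = 0, i.e. (-2.2195)·v_x + (6)·v_y = 0,
  so v ∝ (b, λ_1 - a) = (6, 2.2195) = u.
  ||u|| = √((6)² + (2.2195)²) = √(40.9264) ≈ 6.3974,
  v_1 = u/||u|| ≈ (0.9379, 0.3469) (||v_1|| = 1).

λ_1 = 21.2195,  λ_2 = 2.7805;  v_1 ≈ (0.9379, 0.3469)


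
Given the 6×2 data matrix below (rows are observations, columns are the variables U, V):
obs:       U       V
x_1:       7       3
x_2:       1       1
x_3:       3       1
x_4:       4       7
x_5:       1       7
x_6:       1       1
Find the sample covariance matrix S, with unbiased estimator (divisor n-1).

Step 1 — column means:
  mean(U) = (7 + 1 + 3 + 4 + 1 + 1) / 6 = 17/6 = 2.8333
  mean(V) = (3 + 1 + 1 + 7 + 7 + 1) / 6 = 20/6 = 3.3333

Step 2 — sample covariance S[i,j] = (1/(n-1)) · Σ_k (x_{k,i} - mean_i) · (x_{k,j} - mean_j), with n-1 = 5.
  S[U,U] = ((4.1667)·(4.1667) + (-1.8333)·(-1.8333) + (0.1667)·(0.1667) + (1.1667)·(1.1667) + (-1.8333)·(-1.8333) + (-1.8333)·(-1.8333)) / 5 = 28.8333/5 = 5.7667
  S[U,V] = ((4.1667)·(-0.3333) + (-1.8333)·(-2.3333) + (0.1667)·(-2.3333) + (1.1667)·(3.6667) + (-1.8333)·(3.6667) + (-1.8333)·(-2.3333)) / 5 = 4.3333/5 = 0.8667
  S[V,V] = ((-0.3333)·(-0.3333) + (-2.3333)·(-2.3333) + (-2.3333)·(-2.3333) + (3.6667)·(3.6667) + (3.6667)·(3.6667) + (-2.3333)·(-2.3333)) / 5 = 43.3333/5 = 8.6667

S is symmetric (S[j,i] = S[i,j]). Assembling:

S = [[5.7667, 0.8667],
 [0.8667, 8.6667]]


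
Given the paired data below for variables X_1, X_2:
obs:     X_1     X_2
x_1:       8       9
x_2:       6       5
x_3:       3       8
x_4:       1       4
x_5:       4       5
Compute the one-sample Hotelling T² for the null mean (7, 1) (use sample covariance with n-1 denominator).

Step 1 — sample mean vector:
  mean(X_1) = (8 + 6 + 3 + 1 + 4) / 5 = 22/5 = 4.4
  mean(X_2) = (9 + 5 + 8 + 4 + 5) / 5 = 31/5 = 6.2
  x̄ = (4.4, 6.2),  deviation x̄ - mu_0 = (4.4, 6.2) - (7, 1) = (-2.6, 5.2).

Step 2 — sample covariance matrix, S[i,j] = (1/(n-1)) · Σ_k (x_{k,i} - mean_i) · (x_{k,j} - mean_j), divisor n-1 = 4:
  S[X_1,X_1] = ((3.6)·(3.6) + (1.6)·(1.6) + (-1.4)·(-1.4) + (-3.4)·(-3.4) + (-0.4)·(-0.4)) / 4 = 29.2/4 = 7.3
  S[X_1,X_2] = ((3.6)·(2.8) + (1.6)·(-1.2) + (-1.4)·(1.8) + (-3.4)·(-2.2) + (-0.4)·(-1.2)) / 4 = 13.6/4 = 3.4
  S[X_2,X_2] = ((2.8)·(2.8) + (-1.2)·(-1.2) + (1.8)·(1.8) + (-2.2)·(-2.2) + (-1.2)·(-1.2)) / 4 = 18.8/4 = 4.7
  S = [[7.3, 3.4],
 [3.4, 4.7]].

Step 3 — invert S. det(S) = 7.3·4.7 - (3.4)² = 22.75.
  S^{-1} = (1/det) · [[d, -b], [-b, a]] = [[0.2066, -0.1495],
 [-0.1495, 0.3209]].

Step 4 — quadratic form (x̄ - mu_0)^T · S^{-1} · (x̄ - mu_0):
  S^{-1} · (x̄ - mu_0) = (-1.3143, 2.0571),
  (x̄ - mu_0)^T · [...] = (-2.6)·(-1.3143) + (5.2)·(2.0571) = 14.1143.

Step 5 — scale by n: T² = 5 · 14.1143 = 70.5714.

T² ≈ 70.5714


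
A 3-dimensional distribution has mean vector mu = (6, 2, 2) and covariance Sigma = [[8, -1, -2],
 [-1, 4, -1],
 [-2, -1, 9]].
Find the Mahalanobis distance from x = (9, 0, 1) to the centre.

Step 1 — centre the observation: (x - mu) = (3, -2, -1).

Step 2 — invert Sigma (cofactor / det for 3×3, or solve directly):
  Sigma^{-1} = [[0.1394, 0.0438, 0.0359],
 [0.0438, 0.2709, 0.0398],
 [0.0359, 0.0398, 0.1235]].

Step 3 — form the quadratic (x - mu)^T · Sigma^{-1} · (x - mu):
  Sigma^{-1} · (x - mu) = (0.2948, -0.4502, -0.0956).
  (x - mu)^T · [Sigma^{-1} · (x - mu)] = (3)·(0.2948) + (-2)·(-0.4502) + (-1)·(-0.0956) = 1.8805.

Step 4 — take square root: d = √(1.8805) ≈ 1.3713.

d(x, mu) = √(1.8805) ≈ 1.3713


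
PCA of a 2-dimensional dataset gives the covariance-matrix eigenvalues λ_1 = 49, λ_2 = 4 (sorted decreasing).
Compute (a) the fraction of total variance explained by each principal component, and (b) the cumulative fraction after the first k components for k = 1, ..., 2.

Step 1 — total variance = trace(Sigma) = Σ λ_i = 49 + 4 = 53.

Step 2 — fraction explained by component i = λ_i / Σ λ:
  PC1: 49/53 = 0.9245
  PC2: 4/53 = 0.0755

Step 3 — cumulative fraction after k components = (λ_1 + ... + λ_k) / Σ λ:
  k = 1: 49/53 = 0.9245
  k = 2: (49 + 4)/53 = 53/53 = 1

Summary (fraction, with percent):

explained: PC1 0.9245 (92.45%), PC2 0.0755 (7.55%);  cumulative: 0.9245, 1


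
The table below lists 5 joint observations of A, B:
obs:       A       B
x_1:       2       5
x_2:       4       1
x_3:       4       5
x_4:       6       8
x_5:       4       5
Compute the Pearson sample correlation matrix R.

Step 1 — column means:
  mean(A) = (2 + 4 + 4 + 6 + 4) / 5 = 20/5 = 4
  mean(B) = (5 + 1 + 5 + 8 + 5) / 5 = 24/5 = 4.8

Step 2 — sample variances and covariances s[i,j] = (1/(n-1)) · Σ_k (x_{k,i} - mean_i) · (x_{k,j} - mean_j), with n-1 = 4:
  s[A,A] = ((-2)·(-2) + (0)·(0) + (0)·(0) + (2)·(2) + (0)·(0)) / 4 = 8/4 = 2
  s[A,B] = ((-2)·(0.2) + (0)·(-3.8) + (0)·(0.2) + (2)·(3.2) + (0)·(0.2)) / 4 = 6/4 = 1.5
  s[B,B] = ((0.2)·(0.2) + (-3.8)·(-3.8) + (0.2)·(0.2) + (3.2)·(3.2) + (0.2)·(0.2)) / 4 = 24.8/4 = 6.2
  Sample standard deviations s_i = √(s[i,i]):
  s(A) = √(2) = 1.4142
  s(B) = √(6.2) = 2.49

Step 3 — r_{ij} = s_{ij} / (s_i · s_j):
  r[A,A] = 1 (diagonal).
  r[A,B] = 1.5 / (1.4142 · 2.49) = 1.5 / 3.5214 = 0.426
  r[B,B] = 1 (diagonal).

R is symmetric with unit diagonal. Assembling:

R = [[1, 0.426],
 [0.426, 1]]


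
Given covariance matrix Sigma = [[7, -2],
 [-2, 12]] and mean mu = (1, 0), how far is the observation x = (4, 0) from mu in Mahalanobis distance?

Step 1 — centre the observation: (x - mu) = (3, 0).

Step 2 — invert Sigma. det(Sigma) = 7·12 - (-2)² = 80.
  Sigma^{-1} = (1/det) · [[d, -b], [-b, a]] = [[0.15, 0.025],
 [0.025, 0.0875]].

Step 3 — form the quadratic (x - mu)^T · Sigma^{-1} · (x - mu):
  Sigma^{-1} · (x - mu) = (0.45, 0.075).
  (x - mu)^T · [Sigma^{-1} · (x - mu)] = (3)·(0.45) + (0)·(0.075) = 1.35.

Step 4 — take square root: d = √(1.35) ≈ 1.1619.

d(x, mu) = √(1.35) ≈ 1.1619


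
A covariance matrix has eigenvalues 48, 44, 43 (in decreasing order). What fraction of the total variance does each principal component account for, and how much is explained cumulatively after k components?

Step 1 — total variance = trace(Sigma) = Σ λ_i = 48 + 44 + 43 = 135.

Step 2 — fraction explained by component i = λ_i / Σ λ:
  PC1: 48/135 = 0.3556
  PC2: 44/135 = 0.3259
  PC3: 43/135 = 0.3185

Step 3 — cumulative fraction after k components = (λ_1 + ... + λ_k) / Σ λ:
  k = 1: 48/135 = 0.3556
  k = 2: (48 + 44)/135 = 92/135 = 0.6815
  k = 3: (48 + 44 + 43)/135 = 135/135 = 1

Summary (fraction, with percent):

explained: PC1 0.3556 (35.56%), PC2 0.3259 (32.59%), PC3 0.3185 (31.85%);  cumulative: 0.3556, 0.6815, 1


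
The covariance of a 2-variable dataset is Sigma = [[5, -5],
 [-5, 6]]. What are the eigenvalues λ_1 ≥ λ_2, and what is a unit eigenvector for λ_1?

Step 1 — characteristic polynomial of 2×2 Sigma:
  det(Sigma - λI) = λ² - trace · λ + det = 0.
  trace = 5 + 6 = 11, det = 5·6 - (-5)² = 5.
Step 2 — discriminant:
  Δ = trace² - 4·det = 121 - 20 = 101.
Step 3 — eigenvalues:
  λ = (trace ± √Δ)/2 = (11 ± 10.0499)/2,
  λ_1 = 10.5249,  λ_2 = 0.4751.

Step 4 — unit eigenvector for λ_1: solve (Sigma - λ_1 I)v = 0. First row:
  (5 - 10.5249)·v_x + (-5)·v_y = 0, i.e. (-5.5249)·v_x + (-5)·v_y = 0,
  so v ∝ (b, λ_1 - a) = (-5, 5.5249); multiply by -1 so the first entry is positive: u = (5, -5.5249).
  ||u|| = √((5)² + (-5.5249)²) = √(55.5249) ≈ 7.4515,
  v_1 = u/||u|| ≈ (0.671, -0.7415) (||v_1|| = 1).

λ_1 = 10.5249,  λ_2 = 0.4751;  v_1 ≈ (0.671, -0.7415)


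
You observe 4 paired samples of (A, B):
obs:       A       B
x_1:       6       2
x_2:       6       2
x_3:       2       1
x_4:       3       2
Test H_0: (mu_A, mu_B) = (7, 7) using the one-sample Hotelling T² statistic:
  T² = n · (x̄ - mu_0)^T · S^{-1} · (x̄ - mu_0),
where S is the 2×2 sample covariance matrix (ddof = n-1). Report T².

Step 1 — sample mean vector:
  mean(A) = (6 + 6 + 2 + 3) / 4 = 17/4 = 4.25
  mean(B) = (2 + 2 + 1 + 2) / 4 = 7/4 = 1.75
  x̄ = (4.25, 1.75),  deviation x̄ - mu_0 = (4.25, 1.75) - (7, 7) = (-2.75, -5.25).

Step 2 — sample covariance matrix, S[i,j] = (1/(n-1)) · Σ_k (x_{k,i} - mean_i) · (x_{k,j} - mean_j), divisor n-1 = 3:
  S[A,A] = ((1.75)·(1.75) + (1.75)·(1.75) + (-2.25)·(-2.25) + (-1.25)·(-1.25)) / 3 = 12.75/3 = 4.25
  S[A,B] = ((1.75)·(0.25) + (1.75)·(0.25) + (-2.25)·(-0.75) + (-1.25)·(0.25)) / 3 = 2.25/3 = 0.75
  S[B,B] = ((0.25)·(0.25) + (0.25)·(0.25) + (-0.75)·(-0.75) + (0.25)·(0.25)) / 3 = 0.75/3 = 0.25
  S = [[4.25, 0.75],
 [0.75, 0.25]].

Step 3 — invert S. det(S) = 4.25·0.25 - (0.75)² = 0.5.
  S^{-1} = (1/det) · [[d, -b], [-b, a]] = [[0.5, -1.5],
 [-1.5, 8.5]].

Step 4 — quadratic form (x̄ - mu_0)^T · S^{-1} · (x̄ - mu_0):
  S^{-1} · (x̄ - mu_0) = (6.5, -40.5),
  (x̄ - mu_0)^T · [...] = (-2.75)·(6.5) + (-5.25)·(-40.5) = 194.75.

Step 5 — scale by n: T² = 4 · 194.75 = 779.

T² ≈ 779


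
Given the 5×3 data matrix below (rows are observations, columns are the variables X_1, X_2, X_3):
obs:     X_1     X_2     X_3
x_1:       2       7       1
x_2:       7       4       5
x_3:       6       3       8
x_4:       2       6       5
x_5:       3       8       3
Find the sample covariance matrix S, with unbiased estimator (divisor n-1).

Step 1 — column means:
  mean(X_1) = (2 + 7 + 6 + 2 + 3) / 5 = 20/5 = 4
  mean(X_2) = (7 + 4 + 3 + 6 + 8) / 5 = 28/5 = 5.6
  mean(X_3) = (1 + 5 + 8 + 5 + 3) / 5 = 22/5 = 4.4

Step 2 — sample covariance S[i,j] = (1/(n-1)) · Σ_k (x_{k,i} - mean_i) · (x_{k,j} - mean_j), with n-1 = 4.
  S[X_1,X_1] = ((-2)·(-2) + (3)·(3) + (2)·(2) + (-2)·(-2) + (-1)·(-1)) / 4 = 22/4 = 5.5
  S[X_1,X_2] = ((-2)·(1.4) + (3)·(-1.6) + (2)·(-2.6) + (-2)·(0.4) + (-1)·(2.4)) / 4 = -16/4 = -4
  S[X_1,X_3] = ((-2)·(-3.4) + (3)·(0.6) + (2)·(3.6) + (-2)·(0.6) + (-1)·(-1.4)) / 4 = 16/4 = 4
  S[X_2,X_2] = ((1.4)·(1.4) + (-1.6)·(-1.6) + (-2.6)·(-2.6) + (0.4)·(0.4) + (2.4)·(2.4)) / 4 = 17.2/4 = 4.3
  S[X_2,X_3] = ((1.4)·(-3.4) + (-1.6)·(0.6) + (-2.6)·(3.6) + (0.4)·(0.6) + (2.4)·(-1.4)) / 4 = -18.2/4 = -4.55
  S[X_3,X_3] = ((-3.4)·(-3.4) + (0.6)·(0.6) + (3.6)·(3.6) + (0.6)·(0.6) + (-1.4)·(-1.4)) / 4 = 27.2/4 = 6.8

S is symmetric (S[j,i] = S[i,j]). Assembling:

S = [[5.5, -4, 4],
 [-4, 4.3, -4.55],
 [4, -4.55, 6.8]]


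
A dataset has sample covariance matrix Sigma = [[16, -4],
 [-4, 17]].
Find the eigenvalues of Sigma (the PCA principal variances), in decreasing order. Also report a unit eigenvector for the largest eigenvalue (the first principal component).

Step 1 — characteristic polynomial of 2×2 Sigma:
  det(Sigma - λI) = λ² - trace · λ + det = 0.
  trace = 16 + 17 = 33, det = 16·17 - (-4)² = 256.
Step 2 — discriminant:
  Δ = trace² - 4·det = 1089 - 1024 = 65.
Step 3 — eigenvalues:
  λ = (trace ± √Δ)/2 = (33 ± 8.0623)/2,
  λ_1 = 20.5311,  λ_2 = 12.4689.

Step 4 — unit eigenvector for λ_1: solve (Sigma - λ_1 I)v = 0. First row:
  (16 - 20.5311)·v_x + (-4)·v_y = 0, i.e. (-4.5311)·v_x + (-4)·v_y = 0,
  so v ∝ (b, λ_1 - a) = (-4, 4.5311); multiply by -1 so the first entry is positive: u = (4, -4.5311).
  ||u|| = √((4)² + (-4.5311)²) = √(36.5311) ≈ 6.0441,
  v_1 = u/||u|| ≈ (0.6618, -0.7497) (||v_1|| = 1).

λ_1 = 20.5311,  λ_2 = 12.4689;  v_1 ≈ (0.6618, -0.7497)


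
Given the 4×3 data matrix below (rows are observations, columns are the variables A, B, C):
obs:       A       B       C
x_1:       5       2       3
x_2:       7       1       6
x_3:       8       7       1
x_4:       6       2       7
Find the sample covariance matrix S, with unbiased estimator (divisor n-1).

Step 1 — column means:
  mean(A) = (5 + 7 + 8 + 6) / 4 = 26/4 = 6.5
  mean(B) = (2 + 1 + 7 + 2) / 4 = 12/4 = 3
  mean(C) = (3 + 6 + 1 + 7) / 4 = 17/4 = 4.25

Step 2 — sample covariance S[i,j] = (1/(n-1)) · Σ_k (x_{k,i} - mean_i) · (x_{k,j} - mean_j), with n-1 = 3.
  S[A,A] = ((-1.5)·(-1.5) + (0.5)·(0.5) + (1.5)·(1.5) + (-0.5)·(-0.5)) / 3 = 5/3 = 1.6667
  S[A,B] = ((-1.5)·(-1) + (0.5)·(-2) + (1.5)·(4) + (-0.5)·(-1)) / 3 = 7/3 = 2.3333
  S[A,C] = ((-1.5)·(-1.25) + (0.5)·(1.75) + (1.5)·(-3.25) + (-0.5)·(2.75)) / 3 = -3.5/3 = -1.1667
  S[B,B] = ((-1)·(-1) + (-2)·(-2) + (4)·(4) + (-1)·(-1)) / 3 = 22/3 = 7.3333
  S[B,C] = ((-1)·(-1.25) + (-2)·(1.75) + (4)·(-3.25) + (-1)·(2.75)) / 3 = -18/3 = -6
  S[C,C] = ((-1.25)·(-1.25) + (1.75)·(1.75) + (-3.25)·(-3.25) + (2.75)·(2.75)) / 3 = 22.75/3 = 7.5833

S is symmetric (S[j,i] = S[i,j]). Assembling:

S = [[1.6667, 2.3333, -1.1667],
 [2.3333, 7.3333, -6],
 [-1.1667, -6, 7.5833]]


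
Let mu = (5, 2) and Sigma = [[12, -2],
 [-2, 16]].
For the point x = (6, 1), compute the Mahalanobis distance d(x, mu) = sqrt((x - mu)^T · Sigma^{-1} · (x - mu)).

Step 1 — centre the observation: (x - mu) = (1, -1).

Step 2 — invert Sigma. det(Sigma) = 12·16 - (-2)² = 188.
  Sigma^{-1} = (1/det) · [[d, -b], [-b, a]] = [[0.0851, 0.0106],
 [0.0106, 0.0638]].

Step 3 — form the quadratic (x - mu)^T · Sigma^{-1} · (x - mu):
  Sigma^{-1} · (x - mu) = (0.0745, -0.0532).
  (x - mu)^T · [Sigma^{-1} · (x - mu)] = (1)·(0.0745) + (-1)·(-0.0532) = 0.1277.

Step 4 — take square root: d = √(0.1277) ≈ 0.3573.

d(x, mu) = √(0.1277) ≈ 0.3573


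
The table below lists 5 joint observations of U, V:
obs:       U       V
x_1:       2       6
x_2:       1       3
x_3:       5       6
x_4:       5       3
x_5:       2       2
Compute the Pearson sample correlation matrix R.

Step 1 — column means:
  mean(U) = (2 + 1 + 5 + 5 + 2) / 5 = 15/5 = 3
  mean(V) = (6 + 3 + 6 + 3 + 2) / 5 = 20/5 = 4

Step 2 — sample variances and covariances s[i,j] = (1/(n-1)) · Σ_k (x_{k,i} - mean_i) · (x_{k,j} - mean_j), with n-1 = 4:
  s[U,U] = ((-1)·(-1) + (-2)·(-2) + (2)·(2) + (2)·(2) + (-1)·(-1)) / 4 = 14/4 = 3.5
  s[U,V] = ((-1)·(2) + (-2)·(-1) + (2)·(2) + (2)·(-1) + (-1)·(-2)) / 4 = 4/4 = 1
  s[V,V] = ((2)·(2) + (-1)·(-1) + (2)·(2) + (-1)·(-1) + (-2)·(-2)) / 4 = 14/4 = 3.5
  Sample standard deviations s_i = √(s[i,i]):
  s(U) = √(3.5) = 1.8708
  s(V) = √(3.5) = 1.8708

Step 3 — r_{ij} = s_{ij} / (s_i · s_j):
  r[U,U] = 1 (diagonal).
  r[U,V] = 1 / (1.8708 · 1.8708) = 1 / 3.5 = 0.2857
  r[V,V] = 1 (diagonal).

R is symmetric with unit diagonal. Assembling:

R = [[1, 0.2857],
 [0.2857, 1]]


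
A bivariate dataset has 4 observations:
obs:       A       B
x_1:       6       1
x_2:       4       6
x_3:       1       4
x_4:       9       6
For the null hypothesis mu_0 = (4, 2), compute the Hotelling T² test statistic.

Step 1 — sample mean vector:
  mean(A) = (6 + 4 + 1 + 9) / 4 = 20/4 = 5
  mean(B) = (1 + 6 + 4 + 6) / 4 = 17/4 = 4.25
  x̄ = (5, 4.25),  deviation x̄ - mu_0 = (5, 4.25) - (4, 2) = (1, 2.25).

Step 2 — sample covariance matrix, S[i,j] = (1/(n-1)) · Σ_k (x_{k,i} - mean_i) · (x_{k,j} - mean_j), divisor n-1 = 3:
  S[A,A] = ((1)·(1) + (-1)·(-1) + (-4)·(-4) + (4)·(4)) / 3 = 34/3 = 11.3333
  S[A,B] = ((1)·(-3.25) + (-1)·(1.75) + (-4)·(-0.25) + (4)·(1.75)) / 3 = 3/3 = 1
  S[B,B] = ((-3.25)·(-3.25) + (1.75)·(1.75) + (-0.25)·(-0.25) + (1.75)·(1.75)) / 3 = 16.75/3 = 5.5833
  S = [[11.3333, 1],
 [1, 5.5833]].

Step 3 — invert S. det(S) = 11.3333·5.5833 - (1)² = 62.2778.
  S^{-1} = (1/det) · [[d, -b], [-b, a]] = [[0.0897, -0.0161],
 [-0.0161, 0.182]].

Step 4 — quadratic form (x̄ - mu_0)^T · S^{-1} · (x̄ - mu_0):
  S^{-1} · (x̄ - mu_0) = (0.0535, 0.3934),
  (x̄ - mu_0)^T · [...] = (1)·(0.0535) + (2.25)·(0.3934) = 0.9387.

Step 5 — scale by n: T² = 4 · 0.9387 = 3.7547.

T² ≈ 3.7547


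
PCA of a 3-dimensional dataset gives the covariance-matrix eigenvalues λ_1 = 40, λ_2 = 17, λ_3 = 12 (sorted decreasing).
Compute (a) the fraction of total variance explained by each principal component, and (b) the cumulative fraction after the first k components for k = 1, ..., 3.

Step 1 — total variance = trace(Sigma) = Σ λ_i = 40 + 17 + 12 = 69.

Step 2 — fraction explained by component i = λ_i / Σ λ:
  PC1: 40/69 = 0.5797
  PC2: 17/69 = 0.2464
  PC3: 12/69 = 0.1739

Step 3 — cumulative fraction after k components = (λ_1 + ... + λ_k) / Σ λ:
  k = 1: 40/69 = 0.5797
  k = 2: (40 + 17)/69 = 57/69 = 0.8261
  k = 3: (40 + 17 + 12)/69 = 69/69 = 1

Summary (fraction, with percent):

explained: PC1 0.5797 (57.97%), PC2 0.2464 (24.64%), PC3 0.1739 (17.39%);  cumulative: 0.5797, 0.8261, 1


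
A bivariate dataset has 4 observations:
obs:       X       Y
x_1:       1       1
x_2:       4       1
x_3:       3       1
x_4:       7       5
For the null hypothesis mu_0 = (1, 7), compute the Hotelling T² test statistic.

Step 1 — sample mean vector:
  mean(X) = (1 + 4 + 3 + 7) / 4 = 15/4 = 3.75
  mean(Y) = (1 + 1 + 1 + 5) / 4 = 8/4 = 2
  x̄ = (3.75, 2),  deviation x̄ - mu_0 = (3.75, 2) - (1, 7) = (2.75, -5).

Step 2 — sample covariance matrix, S[i,j] = (1/(n-1)) · Σ_k (x_{k,i} - mean_i) · (x_{k,j} - mean_j), divisor n-1 = 3:
  S[X,X] = ((-2.75)·(-2.75) + (0.25)·(0.25) + (-0.75)·(-0.75) + (3.25)·(3.25)) / 3 = 18.75/3 = 6.25
  S[X,Y] = ((-2.75)·(-1) + (0.25)·(-1) + (-0.75)·(-1) + (3.25)·(3)) / 3 = 13/3 = 4.3333
  S[Y,Y] = ((-1)·(-1) + (-1)·(-1) + (-1)·(-1) + (3)·(3)) / 3 = 12/3 = 4
  S = [[6.25, 4.3333],
 [4.3333, 4]].

Step 3 — invert S. det(S) = 6.25·4 - (4.3333)² = 6.2222.
  S^{-1} = (1/det) · [[d, -b], [-b, a]] = [[0.6429, -0.6964],
 [-0.6964, 1.0045]].

Step 4 — quadratic form (x̄ - mu_0)^T · S^{-1} · (x̄ - mu_0):
  S^{-1} · (x̄ - mu_0) = (5.25, -6.9375),
  (x̄ - mu_0)^T · [...] = (2.75)·(5.25) + (-5)·(-6.9375) = 49.125.

Step 5 — scale by n: T² = 4 · 49.125 = 196.5.

T² ≈ 196.5


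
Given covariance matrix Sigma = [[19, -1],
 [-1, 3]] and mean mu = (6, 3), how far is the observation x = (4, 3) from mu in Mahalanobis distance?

Step 1 — centre the observation: (x - mu) = (-2, 0).

Step 2 — invert Sigma. det(Sigma) = 19·3 - (-1)² = 56.
  Sigma^{-1} = (1/det) · [[d, -b], [-b, a]] = [[0.0536, 0.0179],
 [0.0179, 0.3393]].

Step 3 — form the quadratic (x - mu)^T · Sigma^{-1} · (x - mu):
  Sigma^{-1} · (x - mu) = (-0.1071, -0.0357).
  (x - mu)^T · [Sigma^{-1} · (x - mu)] = (-2)·(-0.1071) + (0)·(-0.0357) = 0.2143.

Step 4 — take square root: d = √(0.2143) ≈ 0.4629.

d(x, mu) = √(0.2143) ≈ 0.4629


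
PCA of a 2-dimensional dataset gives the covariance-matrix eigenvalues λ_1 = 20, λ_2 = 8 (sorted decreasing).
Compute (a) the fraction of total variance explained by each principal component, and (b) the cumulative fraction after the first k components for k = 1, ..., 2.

Step 1 — total variance = trace(Sigma) = Σ λ_i = 20 + 8 = 28.

Step 2 — fraction explained by component i = λ_i / Σ λ:
  PC1: 20/28 = 0.7143
  PC2: 8/28 = 0.2857

Step 3 — cumulative fraction after k components = (λ_1 + ... + λ_k) / Σ λ:
  k = 1: 20/28 = 0.7143
  k = 2: (20 + 8)/28 = 28/28 = 1

Summary (fraction, with percent):

explained: PC1 0.7143 (71.43%), PC2 0.2857 (28.57%);  cumulative: 0.7143, 1


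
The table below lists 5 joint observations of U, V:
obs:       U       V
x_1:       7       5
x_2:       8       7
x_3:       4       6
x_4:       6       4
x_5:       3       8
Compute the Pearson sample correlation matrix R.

Step 1 — column means:
  mean(U) = (7 + 8 + 4 + 6 + 3) / 5 = 28/5 = 5.6
  mean(V) = (5 + 7 + 6 + 4 + 8) / 5 = 30/5 = 6

Step 2 — sample variances and covariances s[i,j] = (1/(n-1)) · Σ_k (x_{k,i} - mean_i) · (x_{k,j} - mean_j), with n-1 = 4:
  s[U,U] = ((1.4)·(1.4) + (2.4)·(2.4) + (-1.6)·(-1.6) + (0.4)·(0.4) + (-2.6)·(-2.6)) / 4 = 17.2/4 = 4.3
  s[U,V] = ((1.4)·(-1) + (2.4)·(1) + (-1.6)·(0) + (0.4)·(-2) + (-2.6)·(2)) / 4 = -5/4 = -1.25
  s[V,V] = ((-1)·(-1) + (1)·(1) + (0)·(0) + (-2)·(-2) + (2)·(2)) / 4 = 10/4 = 2.5
  Sample standard deviations s_i = √(s[i,i]):
  s(U) = √(4.3) = 2.0736
  s(V) = √(2.5) = 1.5811

Step 3 — r_{ij} = s_{ij} / (s_i · s_j):
  r[U,U] = 1 (diagonal).
  r[U,V] = -1.25 / (2.0736 · 1.5811) = -1.25 / 3.2787 = -0.3812
  r[V,V] = 1 (diagonal).

R is symmetric with unit diagonal. Assembling:

R = [[1, -0.3812],
 [-0.3812, 1]]
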